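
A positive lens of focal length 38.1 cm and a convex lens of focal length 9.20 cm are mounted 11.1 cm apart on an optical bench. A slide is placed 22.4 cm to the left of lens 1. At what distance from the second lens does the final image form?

Lens 1: 1/d_i1 = 1/f₁ − 1/d_o1 = 1/(38.1) − 1/(22.4) = -0.01840, so d_i1 = -54.36 cm.
The intermediate image is 54.36 cm to the left of lens 1 (virtual), which is 11.1 − (-54.36) = 65.46 cm to the left of lens 2, so d_o2 = +65.46 cm.
Lens 2: 1/d_i2 = 1/f₂ − 1/d_o2 = 1/(9.20) − 1/(65.46) = 0.09342, so d_i2 = 10.7 cm.
The final image is real, 10.7 cm to the right of lens 2 (overall magnification ≈ -0.40).

10.7 cm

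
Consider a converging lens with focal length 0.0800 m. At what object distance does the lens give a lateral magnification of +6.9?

0.0684 m

m = −d_i/d_o ⇒ d_i = −m·d_o.
1/f = 1/d_o + 1/d_i = 1/d_o − 1/(m·d_o) = (1 − 1/m)/d_o, so d_o = f(1 − 1/m) = (0.08000)(1 − 1/(+6.9)) = 0.0684 m.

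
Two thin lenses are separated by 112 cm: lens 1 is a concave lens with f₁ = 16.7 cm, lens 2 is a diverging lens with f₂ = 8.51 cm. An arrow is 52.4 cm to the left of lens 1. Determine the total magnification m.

f₁ = −16.7 cm (diverging).
Lens 1: 1/d_i1 = 1/(-16.7) − 1/(52.4) = -0.07896, so d_i1 = -12.66 cm; m₁ = −d_i1/d_o1 = +0.2416.
d_o2 = 112 − (-12.66) = 124.7 cm.
f₂ = −8.51 cm (diverging).
Lens 2: 1/d_i2 = 1/(-8.51) − 1/(124.7) = -0.1255, so d_i2 = -7.966 cm; m₂ = −d_i2/d_o2 = +0.06388.
m = m₁·m₂ = (+0.2416)(+0.06388) = +0.0154.

m = +0.0154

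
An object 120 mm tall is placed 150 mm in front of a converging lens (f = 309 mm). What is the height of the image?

1/d_i = 1/f − 1/d_o = 1/(309.0) − 1/(150) = -0.003430, so d_i = -291.5 mm.
m = −d_i/d_o = +1.943.
|h_i| = |m|·h_o = 1.943 × 120 = 233 mm. The image is virtual, upright and enlarged, on the same side as the object.

233 mm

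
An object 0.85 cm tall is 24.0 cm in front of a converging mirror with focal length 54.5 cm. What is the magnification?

m = +1.79

1/d_i = 1/f − 1/d_o = 1/(54.50) − 1/(24.0) = -0.02332, so d_i = -42.89 cm.
m = −d_i/d_o = −(-42.89)/(24.0) = +1.79.
The image is virtual, upright and enlarged, behind the mirror.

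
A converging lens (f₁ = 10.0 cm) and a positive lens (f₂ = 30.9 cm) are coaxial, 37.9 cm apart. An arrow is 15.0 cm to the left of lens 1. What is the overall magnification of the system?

m = -2.69

Lens 1: 1/d_i1 = 1/(10.0) − 1/(15.0) = 0.03333, so d_i1 = 30.00 cm; m₁ = −d_i1/d_o1 = -2.000.
d_o2 = 37.9 − (30.00) = 7.900 cm.
Lens 2: 1/d_i2 = 1/(30.9) − 1/(7.900) = -0.09422, so d_i2 = -10.61 cm; m₂ = −d_i2/d_o2 = +1.343.
m = m₁·m₂ = (-2.000)(+1.343) = -2.69.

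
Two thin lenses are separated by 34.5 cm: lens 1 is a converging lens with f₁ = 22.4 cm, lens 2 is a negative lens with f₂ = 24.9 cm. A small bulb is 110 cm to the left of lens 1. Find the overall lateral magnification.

Lens 1: 1/d_i1 = 1/(22.4) − 1/(110) = 0.03555, so d_i1 = 28.13 cm; m₁ = −d_i1/d_o1 = -0.2557.
d_o2 = 34.5 − (28.13) = 6.370 cm.
f₂ = −24.9 cm (diverging).
Lens 2: 1/d_i2 = 1/(-24.9) − 1/(6.370) = -0.1971, so d_i2 = -5.072 cm; m₂ = −d_i2/d_o2 = +0.7963.
m = m₁·m₂ = (-0.2557)(+0.7963) = -0.204.

m = -0.204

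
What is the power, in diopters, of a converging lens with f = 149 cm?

P = +0.671 D

f = 149 cm = 1.49 m.
P = 1/f = 1/(1.49 m) = +0.671 D.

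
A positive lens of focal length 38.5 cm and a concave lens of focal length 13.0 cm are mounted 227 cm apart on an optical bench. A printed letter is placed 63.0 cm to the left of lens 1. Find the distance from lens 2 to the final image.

11.8 cm

Lens 1: 1/d_i1 = 1/f₁ − 1/d_o1 = 1/(38.5) − 1/(63.0) = 0.01010, so d_i1 = 99.00 cm.
The intermediate image is 99.00 cm to the right of lens 1, which is 227 − (99.00) = 128.0 cm to the left of lens 2, so d_o2 = +128.0 cm.
Lens 2 is diverging, so f₂ = −13.0 cm.
Lens 2: 1/d_i2 = 1/f₂ − 1/d_o2 = 1/(-13.0) − 1/(128.0) = -0.08474, so d_i2 = -11.8 cm.
The final image is virtual, 11.8 cm to the left of lens 2 (overall magnification ≈ -0.14).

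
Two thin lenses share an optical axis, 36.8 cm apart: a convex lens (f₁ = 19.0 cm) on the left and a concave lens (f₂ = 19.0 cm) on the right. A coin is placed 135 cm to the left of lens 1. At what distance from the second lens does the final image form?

Lens 1: 1/d_i1 = 1/f₁ − 1/d_o1 = 1/(19.0) − 1/(135) = 0.04522, so d_i1 = 22.11 cm.
The intermediate image is 22.11 cm to the right of lens 1, which is 36.8 − (22.11) = 14.69 cm to the left of lens 2, so d_o2 = +14.69 cm.
Lens 2 is diverging, so f₂ = −19.0 cm.
Lens 2: 1/d_i2 = 1/f₂ − 1/d_o2 = 1/(-19.0) − 1/(14.69) = -0.1207, so d_i2 = -8.28 cm.
The final image is virtual, 8.28 cm to the left of lens 2 (overall magnification ≈ -0.092).

8.28 cm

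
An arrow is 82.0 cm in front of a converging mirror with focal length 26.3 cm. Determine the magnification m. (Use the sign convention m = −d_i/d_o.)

1/d_i = 1/f − 1/d_o = 1/(26.30) − 1/(82.0) = 0.02583, so d_i = 38.72 cm.
m = −d_i/d_o = −(38.72)/(82.0) = -0.472.
The image is real, inverted and reduced, in front of the mirror.

m = -0.472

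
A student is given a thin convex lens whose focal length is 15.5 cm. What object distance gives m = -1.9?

m = −d_i/d_o ⇒ d_i = −m·d_o.
1/f = 1/d_o + 1/d_i = 1/d_o − 1/(m·d_o) = (1 − 1/m)/d_o, so d_o = f(1 − 1/m) = (15.50)(1 − 1/(-1.9)) = 23.7 cm.

23.7 cm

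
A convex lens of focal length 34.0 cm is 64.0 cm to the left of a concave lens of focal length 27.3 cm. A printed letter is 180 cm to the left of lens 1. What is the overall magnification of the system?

Lens 1: 1/d_i1 = 1/(34.0) − 1/(180) = 0.02386, so d_i1 = 41.92 cm; m₁ = −d_i1/d_o1 = -0.2329.
d_o2 = 64.0 − (41.92) = 22.08 cm.
f₂ = −27.3 cm (diverging).
Lens 2: 1/d_i2 = 1/(-27.3) − 1/(22.08) = -0.08192, so d_i2 = -12.21 cm; m₂ = −d_i2/d_o2 = +0.5529.
m = m₁·m₂ = (-0.2329)(+0.5529) = -0.129.

m = -0.129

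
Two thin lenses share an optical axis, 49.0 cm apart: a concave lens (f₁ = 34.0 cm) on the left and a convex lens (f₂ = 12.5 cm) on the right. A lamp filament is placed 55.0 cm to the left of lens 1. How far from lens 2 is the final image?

Lens 1 is diverging, so f₁ = −34.0 cm.
Lens 1: 1/d_i1 = 1/f₁ − 1/d_o1 = 1/(-34.0) − 1/(55.0) = -0.04759, so d_i1 = -21.01 cm.
The intermediate image is 21.01 cm to the left of lens 1 (virtual), which is 49.0 − (-21.01) = 70.01 cm to the left of lens 2, so d_o2 = +70.01 cm.
Lens 2: 1/d_i2 = 1/f₂ − 1/d_o2 = 1/(12.5) − 1/(70.01) = 0.06572, so d_i2 = 15.2 cm.
The final image is real, 15.2 cm to the right of lens 2 (overall magnification ≈ -0.083).

15.2 cm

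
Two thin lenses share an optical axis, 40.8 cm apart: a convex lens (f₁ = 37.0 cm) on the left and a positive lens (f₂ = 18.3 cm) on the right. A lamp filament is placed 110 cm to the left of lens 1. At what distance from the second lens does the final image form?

8.23 cm

Lens 1: 1/d_i1 = 1/f₁ − 1/d_o1 = 1/(37.0) − 1/(110) = 0.01794, so d_i1 = 55.75 cm.
The intermediate image is 55.75 cm to the right of lens 1, which lies 14.95 cm to the right of lens 2 — a virtual object — so d_o2 = −14.95 cm.
Lens 2: 1/d_i2 = 1/f₂ − 1/d_o2 = 1/(18.3) − 1/(-14.95) = 0.1215, so d_i2 = 8.23 cm.
The final image is real, 8.23 cm to the right of lens 2 (overall magnification ≈ -0.28).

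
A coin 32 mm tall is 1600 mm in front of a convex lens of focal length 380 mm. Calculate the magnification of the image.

m = -0.311

1/d_i = 1/f − 1/d_o = 1/(380.0) − 1/(1600) = 0.002007, so d_i = 498.4 mm.
m = −d_i/d_o = −(498.4)/(1600) = -0.311.
The image is real, inverted and reduced, on the far side of the lens.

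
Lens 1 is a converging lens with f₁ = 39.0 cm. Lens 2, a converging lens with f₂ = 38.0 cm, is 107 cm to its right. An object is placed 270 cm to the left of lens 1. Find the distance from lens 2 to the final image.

Lens 1: 1/d_i1 = 1/f₁ − 1/d_o1 = 1/(39.0) − 1/(270) = 0.02194, so d_i1 = 45.58 cm.
The intermediate image is 45.58 cm to the right of lens 1, which is 107 − (45.58) = 61.42 cm to the left of lens 2, so d_o2 = +61.42 cm.
Lens 2: 1/d_i2 = 1/f₂ − 1/d_o2 = 1/(38.0) − 1/(61.42) = 0.01003, so d_i2 = 99.7 cm.
The final image is real, 99.7 cm to the right of lens 2 (overall magnification ≈ 0.27).

99.7 cm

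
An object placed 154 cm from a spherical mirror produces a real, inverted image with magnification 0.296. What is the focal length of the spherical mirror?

f = 35.2 cm (concave)

m = −d_i/d_o ⇒ d_i = −m·d_o = −(-0.296)·(154) = 45.58 cm.
1/f = 1/d_o + 1/d_i = 1/(154) + 1/(45.58) = 0.02843, so f = 35.2 cm.
Since f is positive, the spherical mirror is concave.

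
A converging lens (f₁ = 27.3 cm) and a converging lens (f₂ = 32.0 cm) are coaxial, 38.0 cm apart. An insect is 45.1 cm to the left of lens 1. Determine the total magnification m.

m = -0.777

Lens 1: 1/d_i1 = 1/(27.3) − 1/(45.1) = 0.01446, so d_i1 = 69.17 cm; m₁ = −d_i1/d_o1 = -1.534.
d_o2 = 38.0 − (69.17) = -31.17 cm (virtual object).
Lens 2: 1/d_i2 = 1/(32.0) − 1/(-31.17) = 0.06333, so d_i2 = 15.79 cm; m₂ = −d_i2/d_o2 = +0.5066.
m = m₁·m₂ = (-1.534)(+0.5066) = -0.777.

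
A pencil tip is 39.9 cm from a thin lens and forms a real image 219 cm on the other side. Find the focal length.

f = 33.8 cm (converging)

Real image ⇒ d_i = +219 cm.
1/f = 1/d_o + 1/d_i = 1/(39.9) + 1/(219) = 0.02963, so f = 33.8 cm.
Since f is positive, the thin lens is converging.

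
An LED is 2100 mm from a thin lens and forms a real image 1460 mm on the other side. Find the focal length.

f = 861 mm (converging)

Real image ⇒ d_i = +1460 mm.
1/f = 1/d_o + 1/d_i = 1/(2100) + 1/(1460) = 0.001161, so f = 861 mm.
Since f is positive, the thin lens is converging.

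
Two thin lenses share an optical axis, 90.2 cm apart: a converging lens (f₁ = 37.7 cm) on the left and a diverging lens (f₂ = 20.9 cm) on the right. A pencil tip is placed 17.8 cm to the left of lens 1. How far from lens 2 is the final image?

Lens 1: 1/d_i1 = 1/f₁ − 1/d_o1 = 1/(37.7) − 1/(17.8) = -0.02965, so d_i1 = -33.72 cm.
The intermediate image is 33.72 cm to the left of lens 1 (virtual), which is 90.2 − (-33.72) = 123.9 cm to the left of lens 2, so d_o2 = +123.9 cm.
Lens 2 is diverging, so f₂ = −20.9 cm.
Lens 2: 1/d_i2 = 1/f₂ − 1/d_o2 = 1/(-20.9) − 1/(123.9) = -0.05592, so d_i2 = -17.9 cm.
The final image is virtual, 17.9 cm to the left of lens 2 (overall magnification ≈ 0.27).

17.9 cm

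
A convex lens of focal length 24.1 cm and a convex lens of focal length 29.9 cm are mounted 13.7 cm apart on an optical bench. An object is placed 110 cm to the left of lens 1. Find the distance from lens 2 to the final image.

10.9 cm

Lens 1: 1/d_i1 = 1/f₁ − 1/d_o1 = 1/(24.1) − 1/(110) = 0.03240, so d_i1 = 30.86 cm.
The intermediate image is 30.86 cm to the right of lens 1, which lies 17.16 cm to the right of lens 2 — a virtual object — so d_o2 = −17.16 cm.
Lens 2: 1/d_i2 = 1/f₂ − 1/d_o2 = 1/(29.9) − 1/(-17.16) = 0.09172, so d_i2 = 10.9 cm.
The final image is real, 10.9 cm to the right of lens 2 (overall magnification ≈ -0.18).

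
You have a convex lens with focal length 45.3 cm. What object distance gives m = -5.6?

53.4 cm

m = −d_i/d_o ⇒ d_i = −m·d_o.
1/f = 1/d_o + 1/d_i = 1/d_o − 1/(m·d_o) = (1 − 1/m)/d_o, so d_o = f(1 − 1/m) = (45.30)(1 − 1/(-5.6)) = 53.4 cm.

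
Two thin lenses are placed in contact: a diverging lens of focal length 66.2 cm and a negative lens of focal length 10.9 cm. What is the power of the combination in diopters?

P₁ = 1/f₁ = 1/(-0.662 m) = -1.511 D; P₂ = 1/f₂ = 1/(-0.109 m) = -9.174 D.
For thin lenses in contact, P = P₁ + P₂ = (-1.511) + (-9.174) = -10.7 D.

P = -10.7 D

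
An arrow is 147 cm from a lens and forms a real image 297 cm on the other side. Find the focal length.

f = 98.3 cm (converging)

Real image ⇒ d_i = +297 cm.
1/f = 1/d_o + 1/d_i = 1/(147) + 1/(297) = 0.01017, so f = 98.3 cm.
Since f is positive, the lens is converging.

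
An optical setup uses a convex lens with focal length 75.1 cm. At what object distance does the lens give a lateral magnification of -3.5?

m = −d_i/d_o ⇒ d_i = −m·d_o.
1/f = 1/d_o + 1/d_i = 1/d_o − 1/(m·d_o) = (1 − 1/m)/d_o, so d_o = f(1 − 1/m) = (75.10)(1 − 1/(-3.5)) = 96.6 cm.

96.6 cm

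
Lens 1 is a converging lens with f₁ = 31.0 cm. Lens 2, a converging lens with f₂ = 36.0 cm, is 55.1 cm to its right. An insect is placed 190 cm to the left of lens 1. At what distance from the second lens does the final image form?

Lens 1: 1/d_i1 = 1/f₁ − 1/d_o1 = 1/(31.0) − 1/(190) = 0.02699, so d_i1 = 37.04 cm.
The intermediate image is 37.04 cm to the right of lens 1, which is 55.1 − (37.04) = 18.06 cm to the left of lens 2, so d_o2 = +18.06 cm.
Lens 2: 1/d_i2 = 1/f₂ − 1/d_o2 = 1/(36.0) − 1/(18.06) = -0.02759, so d_i2 = -36.2 cm.
The final image is virtual, 36.2 cm to the left of lens 2 (overall magnification ≈ -0.39).

36.2 cm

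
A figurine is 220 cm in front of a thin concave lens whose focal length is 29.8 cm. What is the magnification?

For a concave lens, f = -29.8 cm.
1/d_i = 1/f − 1/d_o = 1/(-29.80) − 1/(220) = -0.03810, so d_i = -26.24 cm.
m = −d_i/d_o = −(-26.24)/(220) = +0.119.
The image is virtual, upright and reduced, on the same side as the object.

m = +0.119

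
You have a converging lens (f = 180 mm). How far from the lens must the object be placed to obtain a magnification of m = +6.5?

152 mm

m = −d_i/d_o ⇒ d_i = −m·d_o.
1/f = 1/d_o + 1/d_i = 1/d_o − 1/(m·d_o) = (1 − 1/m)/d_o, so d_o = f(1 − 1/m) = (180.0)(1 − 1/(+6.5)) = 152 mm.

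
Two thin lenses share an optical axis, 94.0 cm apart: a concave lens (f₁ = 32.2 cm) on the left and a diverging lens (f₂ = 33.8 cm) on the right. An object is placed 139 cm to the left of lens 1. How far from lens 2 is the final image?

Lens 1 is diverging, so f₁ = −32.2 cm.
Lens 1: 1/d_i1 = 1/f₁ − 1/d_o1 = 1/(-32.2) − 1/(139) = -0.03825, so d_i1 = -26.14 cm.
The intermediate image is 26.14 cm to the left of lens 1 (virtual), which is 94.0 − (-26.14) = 120.1 cm to the left of lens 2, so d_o2 = +120.1 cm.
Lens 2 is diverging, so f₂ = −33.8 cm.
Lens 2: 1/d_i2 = 1/f₂ − 1/d_o2 = 1/(-33.8) − 1/(120.1) = -0.03791, so d_i2 = -26.4 cm.
The final image is virtual, 26.4 cm to the left of lens 2 (overall magnification ≈ 0.041).

26.4 cm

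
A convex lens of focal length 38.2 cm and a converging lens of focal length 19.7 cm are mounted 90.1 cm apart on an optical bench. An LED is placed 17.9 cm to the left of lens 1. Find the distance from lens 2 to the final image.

23.4 cm

Lens 1: 1/d_i1 = 1/f₁ − 1/d_o1 = 1/(38.2) − 1/(17.9) = -0.02969, so d_i1 = -33.68 cm.
The intermediate image is 33.68 cm to the left of lens 1 (virtual), which is 90.1 − (-33.68) = 123.8 cm to the left of lens 2, so d_o2 = +123.8 cm.
Lens 2: 1/d_i2 = 1/f₂ − 1/d_o2 = 1/(19.7) − 1/(123.8) = 0.04268, so d_i2 = 23.4 cm.
The final image is real, 23.4 cm to the right of lens 2 (overall magnification ≈ -0.36).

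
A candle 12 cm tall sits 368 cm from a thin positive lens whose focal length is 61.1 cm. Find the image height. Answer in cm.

1/d_i = 1/f − 1/d_o = 1/(61.10) − 1/(368) = 0.01365, so d_i = 73.26 cm.
m = −d_i/d_o = -0.1991.
|h_i| = |m|·h_o = 0.1991 × 12 = 2.39 cm. The image is real, inverted and reduced, on the far side of the lens.

2.39 cm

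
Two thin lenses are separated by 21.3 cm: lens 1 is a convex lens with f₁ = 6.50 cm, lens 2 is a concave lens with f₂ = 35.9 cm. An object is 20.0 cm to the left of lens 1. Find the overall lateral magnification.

m = -0.363

Lens 1: 1/d_i1 = 1/(6.50) − 1/(20.0) = 0.1038, so d_i1 = 9.630 cm; m₁ = −d_i1/d_o1 = -0.4815.
d_o2 = 21.3 − (9.630) = 11.67 cm.
f₂ = −35.9 cm (diverging).
Lens 2: 1/d_i2 = 1/(-35.9) − 1/(11.67) = -0.1135, so d_i2 = -8.807 cm; m₂ = −d_i2/d_o2 = +0.7547.
m = m₁·m₂ = (-0.4815)(+0.7547) = -0.363.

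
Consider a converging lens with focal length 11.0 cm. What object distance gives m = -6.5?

12.7 cm

m = −d_i/d_o ⇒ d_i = −m·d_o.
1/f = 1/d_o + 1/d_i = 1/d_o − 1/(m·d_o) = (1 − 1/m)/d_o, so d_o = f(1 − 1/m) = (11.00)(1 − 1/(-6.5)) = 12.7 cm.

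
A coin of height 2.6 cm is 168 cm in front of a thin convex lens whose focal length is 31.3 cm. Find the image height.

1/d_i = 1/f − 1/d_o = 1/(31.30) − 1/(168) = 0.02600, so d_i = 38.47 cm.
m = −d_i/d_o = -0.2290.
|h_i| = |m|·h_o = 0.2290 × 2.6 = 0.595 cm. The image is real, inverted and reduced, on the far side of the lens.

0.595 cm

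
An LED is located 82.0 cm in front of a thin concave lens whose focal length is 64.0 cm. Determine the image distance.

35.9 cm

For a concave lens, f = -64.0 cm.
Lens equation: 1/q = 1/f − 1/p = 1/(-64.00) − 1/(82.0) = -0.01562 − 0.01220 = -0.02782, so q = -35.9 cm.
The image is virtual, upright and reduced, on the same side as the object.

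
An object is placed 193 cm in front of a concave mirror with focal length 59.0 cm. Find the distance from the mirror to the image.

Mirror equation: 1/v = 1/f − 1/u = 1/(59.00) − 1/(193) = 0.01695 − 0.005181 = 0.01177, so v = 85.0 cm.
The image is real, inverted and reduced, in front of the mirror.

85.0 cm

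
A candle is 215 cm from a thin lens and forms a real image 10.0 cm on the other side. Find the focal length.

Real image ⇒ d_i = +10.0 cm.
1/f = 1/d_o + 1/d_i = 1/(215) + 1/(10.0) = 0.1047, so f = 9.56 cm.
Since f is positive, the thin lens is converging.

f = 9.56 cm (converging)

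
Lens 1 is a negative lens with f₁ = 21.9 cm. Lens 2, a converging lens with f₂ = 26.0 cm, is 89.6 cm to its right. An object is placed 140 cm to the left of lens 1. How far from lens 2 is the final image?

34.2 cm

Lens 1 is diverging, so f₁ = −21.9 cm.
Lens 1: 1/d_i1 = 1/f₁ − 1/d_o1 = 1/(-21.9) − 1/(140) = -0.05280, so d_i1 = -18.94 cm.
The intermediate image is 18.94 cm to the left of lens 1 (virtual), which is 89.6 − (-18.94) = 108.5 cm to the left of lens 2, so d_o2 = +108.5 cm.
Lens 2: 1/d_i2 = 1/f₂ − 1/d_o2 = 1/(26.0) − 1/(108.5) = 0.02924, so d_i2 = 34.2 cm.
The final image is real, 34.2 cm to the right of lens 2 (overall magnification ≈ -0.043).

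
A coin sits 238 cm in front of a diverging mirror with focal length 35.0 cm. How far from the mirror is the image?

30.5 cm

For a diverging mirror, f = -35.0 cm.
Mirror equation: 1/d_i = 1/f − 1/d_o = 1/(-35.00) − 1/(238) = -0.02857 − 0.004202 = -0.03277, so d_i = -30.5 cm.
The image is virtual, upright and reduced, behind the mirror.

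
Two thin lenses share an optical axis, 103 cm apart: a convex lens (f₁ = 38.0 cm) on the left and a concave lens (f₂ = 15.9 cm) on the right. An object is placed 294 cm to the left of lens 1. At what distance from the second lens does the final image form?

12.5 cm

Lens 1: 1/d_i1 = 1/f₁ − 1/d_o1 = 1/(38.0) − 1/(294) = 0.02291, so d_i1 = 43.64 cm.
The intermediate image is 43.64 cm to the right of lens 1, which is 103 − (43.64) = 59.36 cm to the left of lens 2, so d_o2 = +59.36 cm.
Lens 2 is diverging, so f₂ = −15.9 cm.
Lens 2: 1/d_i2 = 1/f₂ − 1/d_o2 = 1/(-15.9) − 1/(59.36) = -0.07974, so d_i2 = -12.5 cm.
The final image is virtual, 12.5 cm to the left of lens 2 (overall magnification ≈ -0.031).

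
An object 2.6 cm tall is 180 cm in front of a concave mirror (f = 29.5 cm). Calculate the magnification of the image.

m = -0.196

1/d_i = 1/f − 1/d_o = 1/(29.50) − 1/(180) = 0.02834, so d_i = 35.28 cm.
m = −d_i/d_o = −(35.28)/(180) = -0.196.
The image is real, inverted and reduced, in front of the mirror.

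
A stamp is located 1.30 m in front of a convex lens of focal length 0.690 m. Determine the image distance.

Lens equation: 1/q = 1/f − 1/p = 1/(0.6900) − 1/(1.30) = 1.449 − 0.7692 = 0.6800, so q = 1.47 m.
The image is real, inverted and enlarged, on the far side of the lens.

1.47 m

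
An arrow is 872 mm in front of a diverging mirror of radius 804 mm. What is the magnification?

f = R/2 = 804/2 = 402.0 mm; for a diverging mirror, f = -402.0 mm.
1/d_i = 1/f − 1/d_o = 1/(-402.0) − 1/(872) = -0.003634, so d_i = -275.2 mm.
m = −d_i/d_o = −(-275.2)/(872) = +0.316.
The image is virtual, upright and reduced, behind the mirror.

m = +0.316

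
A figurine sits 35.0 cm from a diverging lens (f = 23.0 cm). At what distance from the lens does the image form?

For a diverging lens, f = -23.0 cm.
Thin-lens equation: 1/v = 1/f − 1/u = 1/(-23.00) − 1/(35.0) = -0.04348 − 0.02857 = -0.07205, so v = -13.9 cm.
The image is virtual, upright and reduced, on the same side as the object.

13.9 cm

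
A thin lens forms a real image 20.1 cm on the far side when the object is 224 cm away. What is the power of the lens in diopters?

P = +5.42 D

d_i = +20.1 cm.
1/f = 1/d_o + 1/d_i = 1/(224) + 1/(20.1) = 0.05422 cm⁻¹.
f = 18.44 cm = 0.1844 m, so P = 1/f = +5.42 D.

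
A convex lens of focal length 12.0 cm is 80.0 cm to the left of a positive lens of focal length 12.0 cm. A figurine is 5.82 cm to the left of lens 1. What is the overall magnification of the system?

m = -0.294

Lens 1: 1/d_i1 = 1/(12.0) − 1/(5.82) = -0.08849, so d_i1 = -11.30 cm; m₁ = −d_i1/d_o1 = +1.942.
d_o2 = 80.0 − (-11.30) = 91.30 cm.
Lens 2: 1/d_i2 = 1/(12.0) − 1/(91.30) = 0.07238, so d_i2 = 13.82 cm; m₂ = −d_i2/d_o2 = -0.1513.
m = m₁·m₂ = (+1.942)(-0.1513) = -0.294.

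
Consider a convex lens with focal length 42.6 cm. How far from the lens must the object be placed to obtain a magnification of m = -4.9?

m = −d_i/d_o ⇒ d_i = −m·d_o.
1/f = 1/d_o + 1/d_i = 1/d_o − 1/(m·d_o) = (1 − 1/m)/d_o, so d_o = f(1 − 1/m) = (42.60)(1 − 1/(-4.9)) = 51.3 cm.

51.3 cm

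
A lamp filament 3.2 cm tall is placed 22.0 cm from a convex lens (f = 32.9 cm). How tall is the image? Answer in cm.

1/d_i = 1/f − 1/d_o = 1/(32.90) − 1/(22.0) = -0.01506, so d_i = -66.40 cm.
m = −d_i/d_o = +3.018.
|h_i| = |m|·h_o = 3.018 × 3.2 = 9.66 cm. The image is virtual, upright and enlarged, on the same side as the object.

9.66 cm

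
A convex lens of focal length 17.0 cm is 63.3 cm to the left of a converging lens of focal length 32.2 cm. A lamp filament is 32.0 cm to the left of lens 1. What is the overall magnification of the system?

Lens 1: 1/d_i1 = 1/(17.0) − 1/(32.0) = 0.02757, so d_i1 = 36.27 cm; m₁ = −d_i1/d_o1 = -1.133.
d_o2 = 63.3 − (36.27) = 27.03 cm.
Lens 2: 1/d_i2 = 1/(32.2) − 1/(27.03) = -0.005940, so d_i2 = -168.3 cm; m₂ = −d_i2/d_o2 = +6.228.
m = m₁·m₂ = (-1.133)(+6.228) = -7.06.

m = -7.06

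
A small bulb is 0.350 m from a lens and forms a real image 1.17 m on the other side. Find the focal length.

f = 0.269 m (converging)

Real image ⇒ d_i = +1.17 m.
1/f = 1/d_o + 1/d_i = 1/(0.350) + 1/(1.17) = 3.712, so f = 0.269 m.
Since f is positive, the lens is converging.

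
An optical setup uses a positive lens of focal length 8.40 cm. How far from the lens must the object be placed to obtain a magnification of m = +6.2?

m = −d_i/d_o ⇒ d_i = −m·d_o.
1/f = 1/d_o + 1/d_i = 1/d_o − 1/(m·d_o) = (1 − 1/m)/d_o, so d_o = f(1 − 1/m) = (8.400)(1 − 1/(+6.2)) = 7.05 cm.

7.05 cm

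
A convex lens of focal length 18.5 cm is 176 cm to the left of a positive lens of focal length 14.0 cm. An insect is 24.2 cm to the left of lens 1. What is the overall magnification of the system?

Lens 1: 1/d_i1 = 1/(18.5) − 1/(24.2) = 0.01273, so d_i1 = 78.54 cm; m₁ = −d_i1/d_o1 = -3.245.
d_o2 = 176 − (78.54) = 97.46 cm.
Lens 2: 1/d_i2 = 1/(14.0) − 1/(97.46) = 0.06117, so d_i2 = 16.35 cm; m₂ = −d_i2/d_o2 = -0.1677.
m = m₁·m₂ = (-3.245)(-0.1677) = +0.544.

m = +0.544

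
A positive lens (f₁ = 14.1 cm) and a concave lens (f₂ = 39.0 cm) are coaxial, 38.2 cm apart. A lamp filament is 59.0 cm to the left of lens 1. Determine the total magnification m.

m = -0.209

Lens 1: 1/d_i1 = 1/(14.1) − 1/(59.0) = 0.05397, so d_i1 = 18.53 cm; m₁ = −d_i1/d_o1 = -0.3141.
d_o2 = 38.2 − (18.53) = 19.67 cm.
f₂ = −39.0 cm (diverging).
Lens 2: 1/d_i2 = 1/(-39.0) − 1/(19.67) = -0.07648, so d_i2 = -13.08 cm; m₂ = −d_i2/d_o2 = +0.6647.
m = m₁·m₂ = (-0.3141)(+0.6647) = -0.209.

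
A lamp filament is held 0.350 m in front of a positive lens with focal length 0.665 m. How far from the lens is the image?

Thin-lens equation: 1/s_i = 1/f − 1/s_o = 1/(0.6650) − 1/(0.350) = 1.504 − 2.857 = -1.353, so s_i = -0.739 m.
The image is virtual, upright and enlarged, on the same side as the object.

0.739 m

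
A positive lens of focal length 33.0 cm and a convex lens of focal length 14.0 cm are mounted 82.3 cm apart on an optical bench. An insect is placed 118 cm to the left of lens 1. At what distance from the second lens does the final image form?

22.7 cm

Lens 1: 1/d_i1 = 1/f₁ − 1/d_o1 = 1/(33.0) − 1/(118) = 0.02183, so d_i1 = 45.81 cm.
The intermediate image is 45.81 cm to the right of lens 1, which is 82.3 − (45.81) = 36.49 cm to the left of lens 2, so d_o2 = +36.49 cm.
Lens 2: 1/d_i2 = 1/f₂ − 1/d_o2 = 1/(14.0) − 1/(36.49) = 0.04402, so d_i2 = 22.7 cm.
The final image is real, 22.7 cm to the right of lens 2 (overall magnification ≈ 0.24).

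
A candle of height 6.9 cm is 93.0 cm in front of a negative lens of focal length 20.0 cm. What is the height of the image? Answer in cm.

For a negative lens, f = -20.0 cm.
1/d_i = 1/f − 1/d_o = 1/(-20.00) − 1/(93.0) = -0.06075, so d_i = -16.46 cm.
m = −d_i/d_o = +0.1770.
|h_i| = |m|·h_o = 0.1770 × 6.9 = 1.22 cm. The image is virtual, upright and reduced, on the same side as the object.

1.22 cm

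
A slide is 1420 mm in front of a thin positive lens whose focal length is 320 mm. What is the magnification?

1/d_i = 1/f − 1/d_o = 1/(320.0) − 1/(1420) = 0.002421, so d_i = 413.1 mm.
m = −d_i/d_o = −(413.1)/(1420) = -0.291.
The image is real, inverted and reduced, on the far side of the lens.

m = -0.291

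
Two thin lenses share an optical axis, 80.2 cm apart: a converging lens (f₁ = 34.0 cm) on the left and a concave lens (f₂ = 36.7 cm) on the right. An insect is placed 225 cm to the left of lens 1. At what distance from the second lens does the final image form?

Lens 1: 1/d_i1 = 1/f₁ − 1/d_o1 = 1/(34.0) − 1/(225) = 0.02497, so d_i1 = 40.05 cm.
The intermediate image is 40.05 cm to the right of lens 1, which is 80.2 − (40.05) = 40.15 cm to the left of lens 2, so d_o2 = +40.15 cm.
Lens 2 is diverging, so f₂ = −36.7 cm.
Lens 2: 1/d_i2 = 1/f₂ − 1/d_o2 = 1/(-36.7) − 1/(40.15) = -0.05215, so d_i2 = -19.2 cm.
The final image is virtual, 19.2 cm to the left of lens 2 (overall magnification ≈ -0.085).

19.2 cm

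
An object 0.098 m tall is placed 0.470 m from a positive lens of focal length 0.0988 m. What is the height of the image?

0.0261 m

1/d_i = 1/f − 1/d_o = 1/(0.09880) − 1/(0.470) = 7.994, so d_i = 0.1251 m.
m = −d_i/d_o = -0.2662.
|h_i| = |m|·h_o = 0.2662 × 0.098 = 0.0261 m. The image is real, inverted and reduced, on the far side of the lens.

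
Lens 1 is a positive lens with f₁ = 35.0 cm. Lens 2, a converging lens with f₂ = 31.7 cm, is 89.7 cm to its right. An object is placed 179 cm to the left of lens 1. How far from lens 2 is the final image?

Lens 1: 1/d_i1 = 1/f₁ − 1/d_o1 = 1/(35.0) − 1/(179) = 0.02298, so d_i1 = 43.51 cm.
The intermediate image is 43.51 cm to the right of lens 1, which is 89.7 − (43.51) = 46.19 cm to the left of lens 2, so d_o2 = +46.19 cm.
Lens 2: 1/d_i2 = 1/f₂ − 1/d_o2 = 1/(31.7) − 1/(46.19) = 0.009896, so d_i2 = 101 cm.
The final image is real, 101 cm to the right of lens 2 (overall magnification ≈ 0.53).

101 cm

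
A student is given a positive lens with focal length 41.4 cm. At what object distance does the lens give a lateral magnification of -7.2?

47.1 cm

m = −d_i/d_o ⇒ d_i = −m·d_o.
1/f = 1/d_o + 1/d_i = 1/d_o − 1/(m·d_o) = (1 − 1/m)/d_o, so d_o = f(1 − 1/m) = (41.40)(1 − 1/(-7.2)) = 47.1 cm.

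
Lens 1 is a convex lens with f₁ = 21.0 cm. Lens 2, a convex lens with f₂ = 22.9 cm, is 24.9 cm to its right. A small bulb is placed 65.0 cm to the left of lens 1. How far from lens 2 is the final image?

Lens 1: 1/d_i1 = 1/f₁ − 1/d_o1 = 1/(21.0) − 1/(65.0) = 0.03223, so d_i1 = 31.02 cm.
The intermediate image is 31.02 cm to the right of lens 1, which lies 6.120 cm to the right of lens 2 — a virtual object — so d_o2 = −6.120 cm.
Lens 2: 1/d_i2 = 1/f₂ − 1/d_o2 = 1/(22.9) − 1/(-6.120) = 0.2071, so d_i2 = 4.83 cm.
The final image is real, 4.83 cm to the right of lens 2 (overall magnification ≈ -0.38).

4.83 cm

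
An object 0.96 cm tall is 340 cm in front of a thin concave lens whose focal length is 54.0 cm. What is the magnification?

For a concave lens, f = -54.0 cm.
1/d_i = 1/f − 1/d_o = 1/(-54.00) − 1/(340) = -0.02146, so d_i = -46.60 cm.
m = −d_i/d_o = −(-46.60)/(340) = +0.137.
The image is virtual, upright and reduced, on the same side as the object.

m = +0.137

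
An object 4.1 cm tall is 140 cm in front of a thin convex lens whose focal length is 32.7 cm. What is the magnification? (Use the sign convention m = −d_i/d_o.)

m = -0.305

1/d_i = 1/f − 1/d_o = 1/(32.70) − 1/(140) = 0.02344, so d_i = 42.67 cm.
m = −d_i/d_o = −(42.67)/(140) = -0.305.
The image is real, inverted and reduced, on the far side of the lens.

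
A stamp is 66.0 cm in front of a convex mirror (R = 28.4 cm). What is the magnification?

m = +0.177

f = R/2 = 28.4/2 = 14.20 cm; for a convex mirror, f = -14.20 cm.
1/d_i = 1/f − 1/d_o = 1/(-14.20) − 1/(66.0) = -0.08557, so d_i = -11.69 cm.
m = −d_i/d_o = −(-11.69)/(66.0) = +0.177.
The image is virtual, upright and reduced, behind the mirror.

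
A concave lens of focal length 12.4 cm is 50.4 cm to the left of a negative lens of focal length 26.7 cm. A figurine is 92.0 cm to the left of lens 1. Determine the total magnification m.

m = +0.0360

f₁ = −12.4 cm (diverging).
Lens 1: 1/d_i1 = 1/(-12.4) − 1/(92.0) = -0.09151, so d_i1 = -10.93 cm; m₁ = −d_i1/d_o1 = +0.1188.
d_o2 = 50.4 − (-10.93) = 61.33 cm.
f₂ = −26.7 cm (diverging).
Lens 2: 1/d_i2 = 1/(-26.7) − 1/(61.33) = -0.05376, so d_i2 = -18.60 cm; m₂ = −d_i2/d_o2 = +0.3033.
m = m₁·m₂ = (+0.1188)(+0.3033) = +0.0360.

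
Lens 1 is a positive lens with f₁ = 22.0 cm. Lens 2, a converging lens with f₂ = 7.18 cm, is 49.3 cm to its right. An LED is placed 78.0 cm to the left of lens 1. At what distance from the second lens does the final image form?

Lens 1: 1/d_i1 = 1/f₁ − 1/d_o1 = 1/(22.0) − 1/(78.0) = 0.03263, so d_i1 = 30.64 cm.
The intermediate image is 30.64 cm to the right of lens 1, which is 49.3 − (30.64) = 18.66 cm to the left of lens 2, so d_o2 = +18.66 cm.
Lens 2: 1/d_i2 = 1/f₂ − 1/d_o2 = 1/(7.18) − 1/(18.66) = 0.08569, so d_i2 = 11.7 cm.
The final image is real, 11.7 cm to the right of lens 2 (overall magnification ≈ 0.25).

11.7 cm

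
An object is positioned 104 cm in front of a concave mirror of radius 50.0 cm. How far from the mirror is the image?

f = R/2 = 50.0/2 = 25.00 cm.
Mirror equation: 1/d_i = 1/f − 1/d_o = 1/(25.00) − 1/(104) = 0.04000 − 0.009615 = 0.03038, so d_i = 32.9 cm.
The image is real, inverted and reduced, in front of the mirror.

32.9 cm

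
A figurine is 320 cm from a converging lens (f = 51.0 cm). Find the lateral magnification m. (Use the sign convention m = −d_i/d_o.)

m = -0.190

1/d_i = 1/f − 1/d_o = 1/(51.00) − 1/(320) = 0.01648, so d_i = 60.67 cm.
m = −d_i/d_o = −(60.67)/(320) = -0.190.
The image is real, inverted and reduced, on the far side of the lens.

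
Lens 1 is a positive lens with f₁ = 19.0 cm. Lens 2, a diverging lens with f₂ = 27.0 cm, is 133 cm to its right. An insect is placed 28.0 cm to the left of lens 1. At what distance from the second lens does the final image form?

19.8 cm

Lens 1: 1/d_i1 = 1/f₁ − 1/d_o1 = 1/(19.0) − 1/(28.0) = 0.01692, so d_i1 = 59.11 cm.
The intermediate image is 59.11 cm to the right of lens 1, which is 133 − (59.11) = 73.89 cm to the left of lens 2, so d_o2 = +73.89 cm.
Lens 2 is diverging, so f₂ = −27.0 cm.
Lens 2: 1/d_i2 = 1/f₂ − 1/d_o2 = 1/(-27.0) − 1/(73.89) = -0.05057, so d_i2 = -19.8 cm.
The final image is virtual, 19.8 cm to the left of lens 2 (overall magnification ≈ -0.56).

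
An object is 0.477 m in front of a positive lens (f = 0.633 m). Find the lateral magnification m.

m = +4.06

1/d_i = 1/f − 1/d_o = 1/(0.6330) − 1/(0.477) = -0.5167, so d_i = -1.936 m.
m = −d_i/d_o = −(-1.936)/(0.477) = +4.06.
The image is virtual, upright and enlarged, on the same side as the object.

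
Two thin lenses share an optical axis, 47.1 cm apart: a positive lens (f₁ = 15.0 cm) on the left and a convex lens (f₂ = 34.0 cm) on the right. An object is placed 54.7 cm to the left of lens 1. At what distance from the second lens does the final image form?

119 cm

Lens 1: 1/d_i1 = 1/f₁ − 1/d_o1 = 1/(15.0) − 1/(54.7) = 0.04839, so d_i1 = 20.67 cm.
The intermediate image is 20.67 cm to the right of lens 1, which is 47.1 − (20.67) = 26.43 cm to the left of lens 2, so d_o2 = +26.43 cm.
Lens 2: 1/d_i2 = 1/f₂ − 1/d_o2 = 1/(34.0) − 1/(26.43) = -0.008424, so d_i2 = -119 cm.
The final image is virtual, 119 cm to the left of lens 2 (overall magnification ≈ -1.7).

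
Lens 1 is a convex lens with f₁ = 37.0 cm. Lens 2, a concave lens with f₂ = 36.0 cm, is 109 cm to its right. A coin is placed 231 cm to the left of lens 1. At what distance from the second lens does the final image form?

23.2 cm

Lens 1: 1/d_i1 = 1/f₁ − 1/d_o1 = 1/(37.0) − 1/(231) = 0.02270, so d_i1 = 44.06 cm.
The intermediate image is 44.06 cm to the right of lens 1, which is 109 − (44.06) = 64.94 cm to the left of lens 2, so d_o2 = +64.94 cm.
Lens 2 is diverging, so f₂ = −36.0 cm.
Lens 2: 1/d_i2 = 1/f₂ − 1/d_o2 = 1/(-36.0) − 1/(64.94) = -0.04318, so d_i2 = -23.2 cm.
The final image is virtual, 23.2 cm to the left of lens 2 (overall magnification ≈ -0.068).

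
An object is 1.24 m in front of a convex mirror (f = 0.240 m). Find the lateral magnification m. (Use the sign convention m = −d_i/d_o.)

For a convex mirror, f = -0.240 m.
1/d_i = 1/f − 1/d_o = 1/(-0.2400) − 1/(1.24) = -4.973, so d_i = -0.2011 m.
m = −d_i/d_o = −(-0.2011)/(1.24) = +0.162.
The image is virtual, upright and reduced, behind the mirror.

m = +0.162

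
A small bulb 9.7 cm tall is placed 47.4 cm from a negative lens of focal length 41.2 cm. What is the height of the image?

4.51 cm

For a negative lens, f = -41.2 cm.
1/d_i = 1/f − 1/d_o = 1/(-41.20) − 1/(47.4) = -0.04537, so d_i = -22.04 cm.
m = −d_i/d_o = +0.4650.
|h_i| = |m|·h_o = 0.4650 × 9.7 = 4.51 cm. The image is virtual, upright and reduced, on the same side as the object.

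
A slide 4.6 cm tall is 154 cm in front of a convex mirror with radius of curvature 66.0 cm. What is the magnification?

m = +0.176

f = R/2 = 66.0/2 = 33.00 cm; for a convex mirror, f = -33.00 cm.
1/d_i = 1/f − 1/d_o = 1/(-33.00) − 1/(154) = -0.03680, so d_i = -27.18 cm.
m = −d_i/d_o = −(-27.18)/(154) = +0.176.
The image is virtual, upright and reduced, behind the mirror.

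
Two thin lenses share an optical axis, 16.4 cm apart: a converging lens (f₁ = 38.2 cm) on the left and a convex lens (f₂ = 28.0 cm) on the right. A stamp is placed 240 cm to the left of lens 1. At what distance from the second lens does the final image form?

14.3 cm

Lens 1: 1/d_i1 = 1/f₁ − 1/d_o1 = 1/(38.2) − 1/(240) = 0.02201, so d_i1 = 45.43 cm.
The intermediate image is 45.43 cm to the right of lens 1, which lies 29.03 cm to the right of lens 2 — a virtual object — so d_o2 = −29.03 cm.
Lens 2: 1/d_i2 = 1/f₂ − 1/d_o2 = 1/(28.0) − 1/(-29.03) = 0.07016, so d_i2 = 14.3 cm.
The final image is real, 14.3 cm to the right of lens 2 (overall magnification ≈ -0.093).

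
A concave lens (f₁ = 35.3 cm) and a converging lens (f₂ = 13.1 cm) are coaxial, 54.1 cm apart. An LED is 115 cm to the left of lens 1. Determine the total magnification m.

m = -0.0452

f₁ = −35.3 cm (diverging).
Lens 1: 1/d_i1 = 1/(-35.3) − 1/(115) = -0.03702, so d_i1 = -27.01 cm; m₁ = −d_i1/d_o1 = +0.2349.
d_o2 = 54.1 − (-27.01) = 81.11 cm.
Lens 2: 1/d_i2 = 1/(13.1) − 1/(81.11) = 0.06401, so d_i2 = 15.62 cm; m₂ = −d_i2/d_o2 = -0.1926.
m = m₁·m₂ = (+0.2349)(-0.1926) = -0.0452.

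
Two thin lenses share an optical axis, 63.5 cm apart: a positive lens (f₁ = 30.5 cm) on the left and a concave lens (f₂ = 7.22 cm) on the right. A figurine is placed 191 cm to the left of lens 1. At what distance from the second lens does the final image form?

Lens 1: 1/d_i1 = 1/f₁ − 1/d_o1 = 1/(30.5) − 1/(191) = 0.02755, so d_i1 = 36.30 cm.
The intermediate image is 36.30 cm to the right of lens 1, which is 63.5 − (36.30) = 27.20 cm to the left of lens 2, so d_o2 = +27.20 cm.
Lens 2 is diverging, so f₂ = −7.22 cm.
Lens 2: 1/d_i2 = 1/f₂ − 1/d_o2 = 1/(-7.22) − 1/(27.20) = -0.1753, so d_i2 = -5.71 cm.
The final image is virtual, 5.71 cm to the left of lens 2 (overall magnification ≈ -0.040).

5.71 cm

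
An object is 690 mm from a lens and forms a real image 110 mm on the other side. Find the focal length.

f = 94.9 mm (converging)

Real image ⇒ d_i = +110 mm.
1/f = 1/d_o + 1/d_i = 1/(690) + 1/(110) = 0.01054, so f = 94.9 mm.
Since f is positive, the lens is converging.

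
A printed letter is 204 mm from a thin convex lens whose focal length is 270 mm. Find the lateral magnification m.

1/d_i = 1/f − 1/d_o = 1/(270.0) − 1/(204) = -0.001198, so d_i = -834.5 mm.
m = −d_i/d_o = −(-834.5)/(204) = +4.09.
The image is virtual, upright and enlarged, on the same side as the object.

m = +4.09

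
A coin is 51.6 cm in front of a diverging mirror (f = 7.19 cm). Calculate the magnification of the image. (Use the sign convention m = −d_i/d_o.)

For a diverging mirror, f = -7.19 cm.
1/d_i = 1/f − 1/d_o = 1/(-7.190) − 1/(51.6) = -0.1585, so d_i = -6.311 cm.
m = −d_i/d_o = −(-6.311)/(51.6) = +0.122.
The image is virtual, upright and reduced, behind the mirror.

m = +0.122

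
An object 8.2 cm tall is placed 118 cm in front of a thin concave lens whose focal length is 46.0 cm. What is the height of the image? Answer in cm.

For a concave lens, f = -46.0 cm.
1/d_i = 1/f − 1/d_o = 1/(-46.00) − 1/(118) = -0.03021, so d_i = -33.10 cm.
m = −d_i/d_o = +0.2805.
|h_i| = |m|·h_o = 0.2805 × 8.2 = 2.30 cm. The image is virtual, upright and reduced, on the same side as the object.

2.30 cm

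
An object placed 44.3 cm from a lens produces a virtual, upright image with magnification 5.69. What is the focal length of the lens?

f = 53.7 cm (converging)

m = −d_i/d_o ⇒ d_i = −m·d_o = −(+5.69)·(44.3) = -252.1 cm.
1/f = 1/d_o + 1/d_i = 1/(44.3) + 1/(-252.1) = 0.01861, so f = 53.7 cm.
Since f is positive, the lens is converging.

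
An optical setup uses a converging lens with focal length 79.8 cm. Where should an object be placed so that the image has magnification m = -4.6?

m = −d_i/d_o ⇒ d_i = −m·d_o.
1/f = 1/d_o + 1/d_i = 1/d_o − 1/(m·d_o) = (1 − 1/m)/d_o, so d_o = f(1 − 1/m) = (79.80)(1 − 1/(-4.6)) = 97.1 cm.

97.1 cm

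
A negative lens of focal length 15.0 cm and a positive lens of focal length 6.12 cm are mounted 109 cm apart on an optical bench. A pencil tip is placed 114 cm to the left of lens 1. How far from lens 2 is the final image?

Lens 1 is diverging, so f₁ = −15.0 cm.
Lens 1: 1/d_i1 = 1/f₁ − 1/d_o1 = 1/(-15.0) − 1/(114) = -0.07544, so d_i1 = -13.26 cm.
The intermediate image is 13.26 cm to the left of lens 1 (virtual), which is 109 − (-13.26) = 122.3 cm to the left of lens 2, so d_o2 = +122.3 cm.
Lens 2: 1/d_i2 = 1/f₂ − 1/d_o2 = 1/(6.12) − 1/(122.3) = 0.1552, so d_i2 = 6.44 cm.
The final image is real, 6.44 cm to the right of lens 2 (overall magnification ≈ -0.0061).

6.44 cm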